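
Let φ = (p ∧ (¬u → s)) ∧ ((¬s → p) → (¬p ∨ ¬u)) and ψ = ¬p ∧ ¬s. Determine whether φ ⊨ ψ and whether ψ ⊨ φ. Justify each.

(⟹) This fails. Under u = F, s = T, p = T, the left side is true but the right side is false.

(⟸) This fails. Under u = F, s = F, p = F, the left side is false but the right side is true.

Neither direction holds.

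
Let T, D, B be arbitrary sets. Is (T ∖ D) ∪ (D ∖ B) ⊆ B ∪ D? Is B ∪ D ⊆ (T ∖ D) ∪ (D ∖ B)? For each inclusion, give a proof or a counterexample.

Forward inclusion. This inclusion fails. Take T = {1}, D = ∅, B = ∅; then 1 ∈ (T ∖ D) ∪ (D ∖ B) but 1 ∉ B ∪ D.

Reverse inclusion. This inclusion fails. Take T = ∅, D = ∅, B = {1}; then 1 ∈ B ∪ D but 1 ∉ (T ∖ D) ∪ (D ∖ B).

Both inclusions fail.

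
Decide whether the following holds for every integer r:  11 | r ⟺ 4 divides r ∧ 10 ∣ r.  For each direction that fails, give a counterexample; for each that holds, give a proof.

(⇒) This fails: take r = 11. Certainly 11 ∣ 11, but 4 ∤ 11.

(⇐) This fails: take r = 20. Both 4 ∣ 20 and 10 ∣ 20, yet 20 is not a multiple of 11 (since 20 = 1·11 + 9), so 11 ∤ 20.

Neither implication holds.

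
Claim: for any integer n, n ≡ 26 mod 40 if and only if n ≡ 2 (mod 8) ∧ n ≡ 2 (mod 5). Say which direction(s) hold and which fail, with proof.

(⇒) fails and (⇐) fails.

(→) This fails: n = 26 gives 26 ≡ 26 (mod 40) but 26 ≡ 1 (mod 5), so the conjunction on the right does not hold.

(←) This fails: n = 2 satisfies both congruences on the right (2 ≡ 2 mod 8 and 2 ≡ 2 mod 5) yet 2 ≡ 2 (mod 40), not 26.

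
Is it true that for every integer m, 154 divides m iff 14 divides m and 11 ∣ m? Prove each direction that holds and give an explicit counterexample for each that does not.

The biconditional holds.

[⇒] If 154 ∣ m, write m = 154q. Since 154 = 11·14, m = 14·(11q), so 14 ∣ m; and since 154 = 14·11, m = 11·(14q), so 11 ∣ m.

[⇐] Suppose 14 ∣ m and 11 ∣ m. Any common multiple of 14 and 11 is a multiple of their lcm; here gcd(14, 11) = 1, so lcm(14, 11) = 14·11 = 154, so 154 ∣ m.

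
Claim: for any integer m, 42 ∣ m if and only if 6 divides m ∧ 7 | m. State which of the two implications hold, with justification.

Equivalent; both directions hold.

(→) If 42 ∣ m, write m = 42q. Since 42 = 7·6, m = 6·(7q), so 6 ∣ m; and since 42 = 6·7, m = 7·(6q), so 7 ∣ m.

(←) Suppose 6 ∣ m and 7 ∣ m. Any common multiple of 6 and 7 is a multiple of their lcm; here gcd(6, 7) = 1, so lcm(6, 7) = 6·7 = 42, so 42 ∣ m.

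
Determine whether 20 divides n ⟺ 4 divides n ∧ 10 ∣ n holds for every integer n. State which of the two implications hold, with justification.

(⟸) Suppose 4 ∣ n and 10 ∣ n. Any common multiple of 4 and 10 is a multiple of their lcm; here lcm(4, 10) = 4·10/gcd(4, 10) = 40/2 = 20, so 20 ∣ n.

(⟹) If 20 ∣ n, write n = 20q. Since 20 = 5·4, n = 4·(5q), so 4 ∣ n; and since 20 = 2·10, n = 10·(2q), so 10 ∣ n.

Both directions hold; the statement is true.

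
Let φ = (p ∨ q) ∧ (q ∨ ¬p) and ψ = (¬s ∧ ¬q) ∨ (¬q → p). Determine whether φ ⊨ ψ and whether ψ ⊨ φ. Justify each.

(⟸) This fails. Under s = F, p = F, q = F, the left side is false but the right side is true.

(⟹) Assume the antecedent. If s is true, the antecedent forces (s = T, p = F, q = T) or (s = T, p = T, q = T), and (¬s ∧ ¬q) ∨ (¬q → p) holds there. If s is false, (¬s ∧ ¬q) ∨ (¬q → p) reduces to true regardless of the other variables. Either way (¬s ∧ ¬q) ∨ (¬q → p) holds.

Not equivalent: only (⇒) holds.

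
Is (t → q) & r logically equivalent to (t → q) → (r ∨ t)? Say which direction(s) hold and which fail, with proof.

Not equivalent: only (⇒) holds.

[⇒] Assume the antecedent. If t is true, (t → q) → (r ∨ t) reduces to true regardless of the other variables. If t is false, the antecedent forces (t = F, r = T, q = F) or (t = F, r = T, q = T), and (t → q) → (r ∨ t) holds there. Either way (t → q) → (r ∨ t) holds.

[⇐] This fails. Under t = T, r = F, q = F, the left side is false but the right side is true.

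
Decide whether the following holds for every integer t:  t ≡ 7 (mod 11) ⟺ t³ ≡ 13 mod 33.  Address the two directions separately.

Only the reverse direction holds.

Forward direction. This fails: take t = 18. Then 18 ≡ 7 (mod 11), but 18³ = 5832 ≡ 24 (mod 33), not 13.

Converse. The residues r modulo 33 with r³ ≡ 13 (mod 33) are exactly {7}, and each is ≡ 7 (mod 11).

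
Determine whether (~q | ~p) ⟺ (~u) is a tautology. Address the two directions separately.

(→) This fails. Under q = F, u = T, p = F, the left side is true but the right side is false.

(←) This fails. Under q = T, u = F, p = T, the left side is false but the right side is true.

Neither implication holds.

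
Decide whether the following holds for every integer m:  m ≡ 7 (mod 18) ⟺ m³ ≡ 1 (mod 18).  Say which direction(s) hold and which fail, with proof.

(⇒) holds; (⇐) fails.

[⇒] Suppose m ≡ 7 (mod 18). Write m = 18j + 7. Then (18j + 7)³ = 5832j³ + 6804j² + 2646j + 343 = 18(324j³ + 378j² + 147j + 19) + 1, so m³ ≡ 1 (mod 18).

[⇐] This fails: take m = 1. Then 1³ = 1 ≡ 1 (mod 18), yet 1 ≡ 1 (mod 18), not 7.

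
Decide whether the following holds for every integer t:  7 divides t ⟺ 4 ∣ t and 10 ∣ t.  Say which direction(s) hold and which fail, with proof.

(⇒) This fails: take t = 7. Certainly 7 ∣ 7, but 4 ∤ 7.

(⇐) This fails: take t = 20. Both 4 ∣ 20 and 10 ∣ 20, yet 20 is not a multiple of 7 (since 20 = 2·7 + 6), so 7 ∤ 20.

(⇒) fails and (⇐) fails.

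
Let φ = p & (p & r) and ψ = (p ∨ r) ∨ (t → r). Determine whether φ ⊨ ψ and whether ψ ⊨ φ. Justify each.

[⇒] Assume the antecedent. If r is true, (p ∨ r) ∨ (t → r) reduces to true regardless of the other variables. If r is false, the antecedent cannot hold. Either way (p ∨ r) ∨ (t → r) holds.

[⇐] This fails. Under r = F, t = F, p = F, the left side is false but the right side is true.

(⇒) holds; (⇐) fails.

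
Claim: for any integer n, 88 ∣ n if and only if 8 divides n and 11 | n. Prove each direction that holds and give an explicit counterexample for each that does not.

Both directions hold.

(⟹) If 88 ∣ n, write n = 88q. Since 88 = 11·8, n = 8·(11q), so 8 ∣ n; and since 88 = 8·11, n = 11·(8q), so 11 ∣ n.

(⟸) Suppose 8 ∣ n and 11 ∣ n. Any common multiple of 8 and 11 is a multiple of their lcm; here gcd(8, 11) = 1, so lcm(8, 11) = 8·11 = 88, so 88 ∣ n.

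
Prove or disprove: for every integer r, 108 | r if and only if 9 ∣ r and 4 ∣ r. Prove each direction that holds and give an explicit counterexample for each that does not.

Not equivalent: only (⇒) holds.

[⇒] If 108 ∣ r, write r = 108q. Since 108 = 12·9, r = 9·(12q), so 9 ∣ r; and since 108 = 27·4, r = 4·(27q), so 4 ∣ r.

[⇐] This fails: take r = 36. Both 9 ∣ 36 and 4 ∣ 36, yet 36 is not a multiple of 108 (since 36 = 0·108 + 36), so 108 ∤ 36.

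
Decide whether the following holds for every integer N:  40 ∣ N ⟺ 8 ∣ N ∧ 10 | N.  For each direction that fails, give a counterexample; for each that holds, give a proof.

Both implications hold.

(←) Suppose 8 ∣ N and 10 ∣ N. Any common multiple of 8 and 10 is a multiple of their lcm; here lcm(8, 10) = 8·10/gcd(8, 10) = 80/2 = 40, so 40 ∣ N.

(→) If 40 ∣ N, write N = 40q. Since 40 = 5·8, N = 8·(5q), so 8 ∣ N; and since 40 = 4·10, N = 10·(4q), so 10 ∣ N.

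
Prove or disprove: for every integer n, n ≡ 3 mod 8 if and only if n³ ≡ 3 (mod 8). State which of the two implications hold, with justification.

The biconditional holds.

(⇒) Suppose n ≡ 3 mod 8. Write n = 8j + 3. Then (8j + 3)³ = 512j³ + 576j² + 216j + 27 = 8(64j³ + 72j² + 27j + 3) + 3, so n³ ≡ 3 (mod 8).

(⇐) For the converse, argue contrapositively. If n ≢ 3 (mod 8), then n is congruent to one of 0, 1, 2, 4, 5, 6, 7 modulo 8, and these give n³ ≡ 0, 1, 0, 0, 5, 0, 7 respectively — never 3.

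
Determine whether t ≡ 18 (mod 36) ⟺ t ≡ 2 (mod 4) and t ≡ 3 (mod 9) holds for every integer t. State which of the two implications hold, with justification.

Forward direction. This fails: t = 18 gives 18 ≡ 18 (mod 36) but 18 ≡ 0 (mod 9), so the conjunction on the right does not hold.

Converse. This fails: t = 30 satisfies both congruences on the right (30 ≡ 2 mod 4 and 30 ≡ 3 mod 9) yet 30 ≡ 30 (mod 36), not 18.

Neither direction holds.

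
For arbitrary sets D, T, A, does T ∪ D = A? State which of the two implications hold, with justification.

Neither inclusion holds.

(⊆) This inclusion fails. Take D = {1}, T = ∅, A = ∅; then 1 ∈ T ∪ D but 1 ∉ A.

(⊇) This inclusion fails. Take D = ∅, T = ∅, A = {1}; then 1 ∈ A but 1 ∉ T ∪ D.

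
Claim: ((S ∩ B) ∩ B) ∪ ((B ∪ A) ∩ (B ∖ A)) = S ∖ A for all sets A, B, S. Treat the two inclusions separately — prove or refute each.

Forward inclusion. This inclusion fails. Take A = ∅, B = {1}, S = ∅; then 1 ∈ ((S ∩ B) ∩ B) ∪ ((B ∪ A) ∩ (B ∖ A)) but 1 ∉ S ∖ A.

Reverse inclusion. This inclusion fails. Take A = ∅, B = ∅, S = {1}; then 1 ∈ S ∖ A but 1 ∉ ((S ∩ B) ∩ B) ∪ ((B ∪ A) ∩ (B ∖ A)).

Neither inclusion holds.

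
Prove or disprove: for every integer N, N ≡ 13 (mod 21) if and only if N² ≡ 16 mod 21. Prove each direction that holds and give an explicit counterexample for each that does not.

Both directions fail.

(→) This fails: take N = 13. Then 13 ≡ 13 (mod 21), but 13² = 169 ≡ 1 (mod 21), not 16.

(←) This fails: take N = 4. Then 4² = 16 ≡ 16 (mod 21), yet 4 ≡ 4 (mod 21), not 13.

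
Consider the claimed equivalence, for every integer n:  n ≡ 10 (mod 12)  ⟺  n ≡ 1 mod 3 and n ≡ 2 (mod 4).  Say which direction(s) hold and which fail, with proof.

Equivalent; both directions hold.

[⇒] Suppose n ≡ 10 (mod 12); write n = 12j + 10. Since 3 ∣ 12, reducing mod 3 gives n ≡ 10 ≡ 1 (mod 3); since 4 ∣ 12, reducing mod 4 gives n ≡ 10 ≡ 2 (mod 4).

[⇐] Conversely, if n ≡ 1 (mod 3) and n ≡ 2 (mod 4), then by the Chinese remainder theorem n ≡ 10 (mod 12). This is exactly n ≡ 10 (mod 12).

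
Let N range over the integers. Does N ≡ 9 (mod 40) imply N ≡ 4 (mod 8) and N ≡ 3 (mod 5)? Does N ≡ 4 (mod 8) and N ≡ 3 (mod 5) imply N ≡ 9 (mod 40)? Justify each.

Neither direction holds.

(→) This fails: N = 9 gives 9 ≡ 9 (mod 40) but 9 ≡ 1 (mod 8), so the conjunction on the right does not hold.

(←) This fails: N = 28 satisfies both congruences on the right (28 ≡ 4 mod 8 and 28 ≡ 3 mod 5) yet 28 ≡ 28 (mod 40), not 9.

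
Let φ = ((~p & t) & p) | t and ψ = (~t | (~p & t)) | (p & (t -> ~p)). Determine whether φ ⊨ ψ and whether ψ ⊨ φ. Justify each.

Both directions fail.

(→) This fails. Under p = T, t = T, the left side is true but the right side is false.

(←) This fails. Under p = F, t = F, the left side is false but the right side is true.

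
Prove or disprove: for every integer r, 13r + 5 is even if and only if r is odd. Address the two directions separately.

Both directions hold; the statement is true.

(⇒) Suppose 13r + 5 is even. Since 13 is odd, 13r and r have the same parity, so 13r + 5 ≡ r + 5 (mod 2). As 5 is odd, 13r + 5 is even exactly when r is odd. Thus r is odd.

(⇐) Conversely, suppose r is odd; write r = 2j + 1. Then 13r + 5 = 13·(2j + 1) + 5 = 2·13j + 18, which is even.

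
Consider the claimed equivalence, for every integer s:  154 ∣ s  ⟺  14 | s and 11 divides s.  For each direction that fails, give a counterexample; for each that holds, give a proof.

Both directions hold.

(→) If 154 ∣ s, write s = 154q. Since 154 = 11·14, s = 14·(11q), so 14 ∣ s; and since 154 = 14·11, s = 11·(14q), so 11 ∣ s.

(←) Suppose 14 ∣ s and 11 ∣ s. Any common multiple of 14 and 11 is a multiple of their lcm; here gcd(14, 11) = 1, so lcm(14, 11) = 14·11 = 154, so 154 ∣ s.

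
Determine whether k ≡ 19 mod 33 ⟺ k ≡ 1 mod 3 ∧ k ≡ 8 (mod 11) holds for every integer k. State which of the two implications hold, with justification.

Forward direction. Suppose k ≡ 19 (mod 33); write k = 33j + 19. Since 3 ∣ 33, reducing mod 3 gives k ≡ 19 ≡ 1 (mod 3); since 11 ∣ 33, reducing mod 11 gives k ≡ 19 ≡ 8 (mod 11).

Converse. If k ≡ 1 (mod 3) and k ≡ 8 (mod 11), then by the Chinese remainder theorem k ≡ 19 (mod 33). This is exactly k ≡ 19 (mod 33).

Both directions hold.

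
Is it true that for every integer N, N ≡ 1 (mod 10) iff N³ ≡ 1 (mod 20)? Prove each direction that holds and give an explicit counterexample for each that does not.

[⇒] This fails: take N = 11. Then 11 ≡ 1 (mod 10), but 11³ = 1331 ≡ 11 (mod 20), not 1.

[⇐] Conversely, the residues r modulo 20 with r³ ≡ 1 (mod 20) are exactly {1}, and each is ≡ 1 (mod 10).

(⇒) fails; (⇐) holds.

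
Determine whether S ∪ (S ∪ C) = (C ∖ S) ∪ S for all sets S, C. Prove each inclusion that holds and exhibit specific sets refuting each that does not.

The two sets are equal.

Reverse inclusion. Let x ∈ (C ∖ S) ∪ S. Then either x ∈ S and x ∉ C; or x ∈ C and x ∉ S; or x ∈ S ∩ C. In each case x ∈ S ∪ (S ∪ C), so (C ∖ S) ∪ S ⊆ S ∪ (S ∪ C).

Forward inclusion. Let x ∈ S ∪ (S ∪ C). Then either x ∈ S and x ∉ C; or x ∈ C and x ∉ S; or x ∈ S ∩ C. In each case x ∈ (C ∖ S) ∪ S, so S ∪ (S ∪ C) ⊆ (C ∖ S) ∪ S.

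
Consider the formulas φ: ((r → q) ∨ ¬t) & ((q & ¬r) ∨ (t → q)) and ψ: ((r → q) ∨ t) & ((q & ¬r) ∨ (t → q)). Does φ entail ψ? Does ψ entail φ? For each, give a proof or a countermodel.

Forward direction. This fails. Under t = F, r = T, q = F, the left side is true but the right side is false.

Converse. Assume the antecedent. If t is true, the antecedent forces (t = T, r = F, q = T) or (t = T, r = T, q = T), and the consequent holds there. If t is false, the consequent reduces to true regardless of the other variables. Either way the consequent holds.

Not equivalent: only (⇐) holds.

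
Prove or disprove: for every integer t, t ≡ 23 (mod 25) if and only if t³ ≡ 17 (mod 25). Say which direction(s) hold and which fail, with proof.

The biconditional holds.

Forward direction. Suppose t ≡ 23 (mod 25). Write t = 25j + 23. Then (25j + 23)³ = 15625j³ + 43125j² + 39675j + 12167 = 25(625j³ + 1725j² + 1587j + 486) + 17, so t³ ≡ 17 (mod 25).

Converse. Suppose t³ ≡ 17 (mod 25). The only residue r in {0, …, 24} with r³ ≡ 17 (mod 25) is r = 23, so t ≡ 23 (mod 25).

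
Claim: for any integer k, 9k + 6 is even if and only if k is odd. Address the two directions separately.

Neither direction holds.

(→) This fails: k = 2 gives 9k + 6 = 24, which is even, but 2 is even, not odd.

(←) This also fails: k = 7 is odd, but 9k + 6 = 69 is odd, not even.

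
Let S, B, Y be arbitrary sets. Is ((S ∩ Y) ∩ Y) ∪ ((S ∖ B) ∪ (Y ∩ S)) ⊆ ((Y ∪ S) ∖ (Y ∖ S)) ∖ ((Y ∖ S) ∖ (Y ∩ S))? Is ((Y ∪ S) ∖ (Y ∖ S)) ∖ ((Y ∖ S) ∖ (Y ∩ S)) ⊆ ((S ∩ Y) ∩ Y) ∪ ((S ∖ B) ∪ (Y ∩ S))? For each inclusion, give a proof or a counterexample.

The sets are not equal: only the forward inclusion holds.

(⟹) Let x ∈ ((S ∩ Y) ∩ Y) ∪ ((S ∖ B) ∪ (Y ∩ S)). Then either x ∈ S and x ∉ B, Y; or x ∈ S ∩ Y and x ∉ B; or x ∈ S ∩ B ∩ Y. In each case x ∈ ((Y ∪ S) ∖ (Y ∖ S)) ∖ ((Y ∖ S) ∖ (Y ∩ S)), so ((S ∩ Y) ∩ Y) ∪ ((S ∖ B) ∪ (Y ∩ S)) ⊆ ((Y ∪ S) ∖ (Y ∖ S)) ∖ ((Y ∖ S) ∖ (Y ∩ S)).

(⟸) This inclusion fails. Take S = {1}, B = {1}, Y = ∅; then 1 ∈ ((Y ∪ S) ∖ (Y ∖ S)) ∖ ((Y ∖ S) ∖ (Y ∩ S)) but 1 ∉ ((S ∩ Y) ∩ Y) ∪ ((S ∖ B) ∪ (Y ∩ S)).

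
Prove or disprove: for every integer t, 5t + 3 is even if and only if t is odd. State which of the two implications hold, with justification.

(→) Suppose 5t + 3 is even. Since 5 is odd, 5t and t have the same parity, so 5t + 3 ≡ t + 3 (mod 2). As 3 is odd, 5t + 3 is even exactly when t is odd. Thus t is odd.

(←) Conversely, suppose t is odd; write t = 2j + 1. Then 5t + 3 = 5·(2j + 1) + 3 = 2·5j + 8, which is even.

Both implications hold.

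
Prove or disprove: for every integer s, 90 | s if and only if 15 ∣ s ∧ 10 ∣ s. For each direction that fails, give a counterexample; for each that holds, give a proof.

Not equivalent: only (⇒) holds.

(⟹) If 90 ∣ s, write s = 90q. Since 90 = 6·15, s = 15·(6q), so 15 ∣ s; and since 90 = 9·10, s = 10·(9q), so 10 ∣ s.

(⟸) This fails: take s = 30. Both 15 ∣ 30 and 10 ∣ 30, yet 30 is not a multiple of 90 (since 30 = 0·90 + 30), so 90 ∤ 30.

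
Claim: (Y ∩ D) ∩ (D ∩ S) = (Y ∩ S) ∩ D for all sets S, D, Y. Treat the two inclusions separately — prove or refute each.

Both inclusions hold; the sets are equal.

Forward inclusion. Let x ∈ (Y ∩ D) ∩ (D ∩ S). Then x ∈ S ∩ D ∩ Y, from which x ∈ (Y ∩ S) ∩ D.

Reverse inclusion. Let x ∈ (Y ∩ S) ∩ D. Then x ∈ S ∩ D ∩ Y, from which x ∈ (Y ∩ D) ∩ (D ∩ S).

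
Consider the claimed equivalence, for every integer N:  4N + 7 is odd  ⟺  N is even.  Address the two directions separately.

[⇐] Suppose N is even. Since 4 is even, 4N is even for every N, so 4N + 7 has the same parity as 7, which is odd. Hence 4N + 7 is odd.

[⇒] This fails: take N = 5. Then 4N + 7 = 27, which is odd, yet N = 5 is odd, not even.

Not equivalent: only (⇐) holds.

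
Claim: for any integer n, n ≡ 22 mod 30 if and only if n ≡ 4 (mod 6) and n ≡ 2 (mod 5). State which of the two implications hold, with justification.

Both implications hold.

(⇒) Suppose n ≡ 22 (mod 30); write n = 30j + 22. Since 6 ∣ 30, reducing mod 6 gives n ≡ 22 ≡ 4 (mod 6); since 5 ∣ 30, reducing mod 5 gives n ≡ 22 ≡ 2 (mod 5).

(⇐) Conversely, if n ≡ 4 (mod 6) and n ≡ 2 (mod 5), then by the Chinese remainder theorem n ≡ 22 (mod 30). This is exactly n ≡ 22 (mod 30).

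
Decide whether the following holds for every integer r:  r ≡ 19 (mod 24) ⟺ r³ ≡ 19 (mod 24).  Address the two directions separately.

Both directions hold.

Forward direction. Suppose r ≡ 19 (mod 24). Write r = 24j + 19. Then (24j + 19)³ = 13824j³ + 32832j² + 25992j + 6859 = 24(576j³ + 1368j² + 1083j + 285) + 19, so r³ ≡ 19 (mod 24).

Converse. Suppose r³ ≡ 19 (mod 24). The only residue r in {0, …, 23} with r³ ≡ 19 (mod 24) is r = 19, so r ≡ 19 (mod 24).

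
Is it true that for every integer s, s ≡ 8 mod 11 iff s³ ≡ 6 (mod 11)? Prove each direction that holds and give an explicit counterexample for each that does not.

The biconditional holds.

[⇒] Suppose s ≡ 8 mod 11. Write s = 11j + 8. Then (11j + 8)³ = 1331j³ + 2904j² + 2112j + 512 = 11(121j³ + 264j² + 192j + 46) + 6, so s³ ≡ 6 (mod 11).

[⇐] For the converse, argue contrapositively. If s ≢ 8 (mod 11), then s is congruent to one of 0, 1, 2, 3, 4, 5, 6, 7, 9, 10 modulo 11, and these give s³ ≡ 0, 1, 8, 5, 9, 4, 7, 2, 3, 10 respectively — never 6.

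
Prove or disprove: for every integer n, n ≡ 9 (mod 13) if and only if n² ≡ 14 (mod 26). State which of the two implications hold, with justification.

Neither implication holds.

(⇒) This fails: take n = 9. Then 9 ≡ 9 (mod 13), but 9² = 81 ≡ 3 (mod 26), not 14.

(⇐) This fails: take n = 12. Then 12² = 144 ≡ 14 (mod 26), yet 12 ≡ 12 (mod 13), not 9.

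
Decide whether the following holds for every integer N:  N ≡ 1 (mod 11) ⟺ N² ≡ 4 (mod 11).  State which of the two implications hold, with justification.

(⇒) fails and (⇐) fails.

(→) This fails: take N = 1. Then 1 ≡ 1 (mod 11), but 1² = 1 ≡ 1 (mod 11), not 4.

(←) This fails: take N = 2. Then 2² = 4 ≡ 4 (mod 11), yet 2 ≡ 2 (mod 11), not 1.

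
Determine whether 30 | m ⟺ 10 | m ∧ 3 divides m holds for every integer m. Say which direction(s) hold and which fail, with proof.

Both directions hold; the statement is true.

[⇒] If 30 ∣ m, write m = 30q. Since 30 = 3·10, m = 10·(3q), so 10 ∣ m; and since 30 = 10·3, m = 3·(10q), so 3 ∣ m.

[⇐] Suppose 10 ∣ m and 3 ∣ m. Any common multiple of 10 and 3 is a multiple of their lcm; here gcd(10, 3) = 1, so lcm(10, 3) = 10·3 = 30, so 30 ∣ m.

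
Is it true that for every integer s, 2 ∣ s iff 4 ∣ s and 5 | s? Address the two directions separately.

Only the converse holds.

(→) This fails: take s = 2. Certainly 2 ∣ 2, but 4 ∤ 2.

(←) Suppose 4 ∣ s and 5 ∣ s. Any common multiple of 4 and 5 is a multiple of their lcm; here gcd(4, 5) = 1, so lcm(4, 5) = 4·5 = 20, so 20 ∣ s. Since 2 ∣ 20, it follows that 2 ∣ s.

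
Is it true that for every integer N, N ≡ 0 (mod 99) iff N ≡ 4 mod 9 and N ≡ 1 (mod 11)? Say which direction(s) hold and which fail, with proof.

(→) This fails: N = 0 gives 0 ≡ 0 (mod 99) but 0 ≡ 0 (mod 9), so the conjunction on the right does not hold.

(←) This fails: N = 67 satisfies both congruences on the right (67 ≡ 4 mod 9 and 67 ≡ 1 mod 11) yet 67 ≡ 67 (mod 99), not 0.

Neither direction holds.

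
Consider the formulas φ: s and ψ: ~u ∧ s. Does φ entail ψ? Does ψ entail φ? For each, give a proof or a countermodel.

(⇒) fails; (⇐) holds.

(→) This fails. Under s = T, u = T, the left side is true but the right side is false.

(←) Assume the antecedent. If s is true, s reduces to true regardless of the other variables. If s is false, the antecedent cannot hold. Either way s holds.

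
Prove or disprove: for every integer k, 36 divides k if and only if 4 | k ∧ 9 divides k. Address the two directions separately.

The biconditional holds.

(⟹) If 36 ∣ k, write k = 36q. Since 36 = 9·4, k = 4·(9q), so 4 ∣ k; and since 36 = 4·9, k = 9·(4q), so 9 ∣ k.

(⟸) Suppose 4 ∣ k and 9 ∣ k. Any common multiple of 4 and 9 is a multiple of their lcm; here gcd(4, 9) = 1, so lcm(4, 9) = 4·9 = 36, so 36 ∣ k.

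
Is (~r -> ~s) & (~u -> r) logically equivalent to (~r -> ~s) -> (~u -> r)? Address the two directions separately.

Only the forward implication holds.

[⇒] Assume the antecedent. If r is true, (~r -> ~s) -> (~u -> r) reduces to true regardless of the other variables. If r is false, the antecedent forces (r = F, s = F, u = T), and (~r -> ~s) -> (~u -> r) holds there. Either way (~r -> ~s) -> (~u -> r) holds.

[⇐] This fails. Under r = F, s = T, u = F, the left side is false but the right side is true.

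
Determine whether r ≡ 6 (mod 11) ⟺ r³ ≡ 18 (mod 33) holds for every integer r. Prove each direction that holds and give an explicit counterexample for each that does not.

Only the reverse direction holds.

(⟹) This fails: take r = 17. Then 17 ≡ 6 (mod 11), but 17³ = 4913 ≡ 29 (mod 33), not 18.

(⟸) Conversely, the residues r modulo 33 with r³ ≡ 18 (mod 33) are exactly {6}, and each is ≡ 6 (mod 11).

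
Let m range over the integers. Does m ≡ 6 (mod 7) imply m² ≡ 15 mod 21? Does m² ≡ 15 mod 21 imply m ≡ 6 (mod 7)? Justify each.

Neither direction holds.

(→) This fails: take m = 13. Then 13 ≡ 6 (mod 7), but 13² = 169 ≡ 1 (mod 21), not 15.

(←) This fails: take m = 15. Then 15² = 225 ≡ 15 (mod 21), yet 15 ≡ 1 (mod 7), not 6.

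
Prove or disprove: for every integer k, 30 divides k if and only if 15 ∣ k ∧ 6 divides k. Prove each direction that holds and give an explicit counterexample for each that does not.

Both directions hold; the statement is true.

(⇐) Suppose 15 ∣ k and 6 ∣ k. Any common multiple of 15 and 6 is a multiple of their lcm; here lcm(15, 6) = 15·6/gcd(15, 6) = 90/3 = 30, so 30 ∣ k.

(⇒) If 30 ∣ k, write k = 30q. Since 30 = 2·15, k = 15·(2q), so 15 ∣ k; and since 30 = 5·6, k = 6·(5q), so 6 ∣ k.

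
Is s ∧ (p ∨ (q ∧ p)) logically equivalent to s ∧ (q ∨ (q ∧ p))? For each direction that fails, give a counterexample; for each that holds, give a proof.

[⇒] This fails. Under s = T, p = T, q = F, the left side is true but the right side is false.

[⇐] This fails. Under s = T, p = F, q = T, the left side is false but the right side is true.

Neither implication holds.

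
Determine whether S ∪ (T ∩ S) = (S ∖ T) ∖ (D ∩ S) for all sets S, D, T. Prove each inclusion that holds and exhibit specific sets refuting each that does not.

Forward inclusion. This inclusion fails. Take S = {1}, D = {1}, T = ∅; then 1 ∈ S ∪ (T ∩ S) but 1 ∉ (S ∖ T) ∖ (D ∩ S).

Reverse inclusion. Let x ∈ (S ∖ T) ∖ (D ∩ S). Then x ∈ S and x ∉ D, T, from which x ∈ S ∪ (T ∩ S).

The sets are not equal: only the reverse inclusion holds.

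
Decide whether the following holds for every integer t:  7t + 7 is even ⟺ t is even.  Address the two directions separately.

Both directions fail.

(⇒) This fails: t = 5 gives 7t + 7 = 42, which is even, but 5 is odd, not even.

(⇐) This also fails: t = 0 is even, but 7t + 7 = 7 is odd, not even.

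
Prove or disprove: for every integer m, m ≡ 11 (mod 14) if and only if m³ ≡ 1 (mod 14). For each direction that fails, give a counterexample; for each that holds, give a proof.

(→) Suppose m ≡ 11 (mod 14). Write m = 14j + 11. Then (14j + 11)³ = 2744j³ + 6468j² + 5082j + 1331 = 14(196j³ + 462j² + 363j + 95) + 1, so m³ ≡ 1 (mod 14).

(←) This fails: take m = 1. Then 1³ = 1 ≡ 1 (mod 14), yet 1 ≡ 1 (mod 14), not 11.

Only the forward implication holds.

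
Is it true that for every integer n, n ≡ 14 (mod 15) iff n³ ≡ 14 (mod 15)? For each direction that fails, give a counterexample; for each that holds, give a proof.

(→) Suppose n ≡ 14 (mod 15). Write n = 15j + 14. Then (15j + 14)³ = 3375j³ + 9450j² + 8820j + 2744 = 15(225j³ + 630j² + 588j + 182) + 14, so n³ ≡ 14 (mod 15).

(←) Conversely, suppose n³ ≡ 14 (mod 15). The only residue r in {0, …, 14} with r³ ≡ 14 (mod 15) is r = 14, so n ≡ 14 (mod 15).

Equivalent; both directions hold.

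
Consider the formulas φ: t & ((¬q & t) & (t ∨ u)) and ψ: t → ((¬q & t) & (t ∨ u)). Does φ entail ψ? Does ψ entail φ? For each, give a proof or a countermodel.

[⇐] This fails. Under q = F, t = F, u = F, the left side is false but the right side is true.

[⇒] Assume the antecedent. If q is true, the antecedent cannot hold. If q is false, t → ((¬q & t) & (t ∨ u)) reduces to true regardless of the other variables. Either way t → ((¬q & t) & (t ∨ u)) holds.

Only the forward direction holds.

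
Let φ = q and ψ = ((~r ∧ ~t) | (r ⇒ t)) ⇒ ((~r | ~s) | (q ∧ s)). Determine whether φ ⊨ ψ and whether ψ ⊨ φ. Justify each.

Not equivalent: only (⇒) holds.

(⟹) Assume the antecedent. If q is true, the consequent reduces to true regardless of the other variables. If q is false, the antecedent cannot hold. Either way the consequent holds.

(⟸) This fails. Under r = F, s = F, q = F, t = F, the left side is false but the right side is true.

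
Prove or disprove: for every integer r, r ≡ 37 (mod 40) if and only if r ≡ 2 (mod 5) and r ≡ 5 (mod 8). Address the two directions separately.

(→) Suppose r ≡ 37 (mod 40); write r = 40j + 37. Since 5 ∣ 40, reducing mod 5 gives r ≡ 37 ≡ 2 (mod 5); since 8 ∣ 40, reducing mod 8 gives r ≡ 37 ≡ 5 (mod 8).

(←) Conversely, if r ≡ 2 (mod 5) and r ≡ 5 (mod 8), then by the Chinese remainder theorem r ≡ 37 (mod 40). This is exactly r ≡ 37 (mod 40).

Both directions hold.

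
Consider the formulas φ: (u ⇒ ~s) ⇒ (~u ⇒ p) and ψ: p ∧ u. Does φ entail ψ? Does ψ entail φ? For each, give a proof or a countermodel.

(⇐) Assume the antecedent. If p is true, (u ⇒ ~s) ⇒ (~u ⇒ p) reduces to true regardless of the other variables. If p is false, the antecedent cannot hold. Either way (u ⇒ ~s) ⇒ (~u ⇒ p) holds.

(⇒) This fails. Under p = T, s = F, u = F, the left side is true but the right side is false.

Only the reverse direction holds.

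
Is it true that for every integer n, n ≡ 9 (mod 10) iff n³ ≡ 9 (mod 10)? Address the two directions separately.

Both implications hold.

(⟸) Suppose n³ ≡ 9 (mod 10). The only residue r in {0, …, 9} with r³ ≡ 9 (mod 10) is r = 9, so n ≡ 9 (mod 10).

(⟹) Suppose n ≡ 9 (mod 10). Write n = 10j + 9. Then (10j + 9)³ = 1000j³ + 2700j² + 2430j + 729 = 10(100j³ + 270j² + 243j + 72) + 9, so n³ ≡ 9 (mod 10).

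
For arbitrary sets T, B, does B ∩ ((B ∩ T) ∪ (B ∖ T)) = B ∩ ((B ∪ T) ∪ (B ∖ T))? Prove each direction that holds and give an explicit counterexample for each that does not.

(⊆) Let x ∈ B ∩ ((B ∩ T) ∪ (B ∖ T)). Then either x ∈ B and x ∉ T; or x ∈ T ∩ B. In each case x ∈ B ∩ ((B ∪ T) ∪ (B ∖ T)), so B ∩ ((B ∩ T) ∪ (B ∖ T)) ⊆ B ∩ ((B ∪ T) ∪ (B ∖ T)).

(⊇) Let x ∈ B ∩ ((B ∪ T) ∪ (B ∖ T)). Then either x ∈ B and x ∉ T; or x ∈ T ∩ B. In each case x ∈ B ∩ ((B ∩ T) ∪ (B ∖ T)), so B ∩ ((B ∪ T) ∪ (B ∖ T)) ⊆ B ∩ ((B ∩ T) ∪ (B ∖ T)).

Both inclusions hold; the sets are equal.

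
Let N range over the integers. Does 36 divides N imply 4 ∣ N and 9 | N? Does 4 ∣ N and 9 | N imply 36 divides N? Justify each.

(→) If 36 ∣ N, write N = 36q. Since 36 = 9·4, N = 4·(9q), so 4 ∣ N; and since 36 = 4·9, N = 9·(4q), so 9 ∣ N.

(←) Suppose 4 ∣ N and 9 ∣ N. Any common multiple of 4 and 9 is a multiple of their lcm; here gcd(4, 9) = 1, so lcm(4, 9) = 4·9 = 36, so 36 ∣ N.

Equivalent; both directions hold.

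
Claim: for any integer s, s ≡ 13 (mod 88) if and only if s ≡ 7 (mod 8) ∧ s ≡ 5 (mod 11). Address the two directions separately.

(⇒) This fails: s = 13 gives 13 ≡ 13 (mod 88) but 13 ≡ 5 (mod 8), so the conjunction on the right does not hold.

(⇐) This fails: s = 71 satisfies both congruences on the right (71 ≡ 7 mod 8 and 71 ≡ 5 mod 11) yet 71 ≡ 71 (mod 88), not 13.

Both directions fail.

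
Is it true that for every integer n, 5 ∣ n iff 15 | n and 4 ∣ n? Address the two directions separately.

The forward direction fails; the converse holds.

Converse. Suppose 15 ∣ n and 4 ∣ n. Any common multiple of 15 and 4 is a multiple of their lcm; here gcd(15, 4) = 1, so lcm(15, 4) = 15·4 = 60, so 60 ∣ n. Since 5 ∣ 60, it follows that 5 ∣ n.

Forward direction. This fails: take n = 5. Certainly 5 ∣ 5, but 15 ∤ 5.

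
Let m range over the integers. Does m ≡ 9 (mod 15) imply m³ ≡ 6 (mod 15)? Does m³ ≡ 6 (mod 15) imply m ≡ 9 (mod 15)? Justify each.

[⇒] This fails: take m = 9. Then 9 ≡ 9 (mod 15), but 9³ = 729 ≡ 9 (mod 15), not 6.

[⇐] This fails: take m = 6. Then 6³ = 216 ≡ 6 (mod 15), yet 6 ≡ 6 (mod 15), not 9.

Neither direction holds.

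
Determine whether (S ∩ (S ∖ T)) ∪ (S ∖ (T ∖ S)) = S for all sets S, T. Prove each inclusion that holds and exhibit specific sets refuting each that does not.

The two sets are equal.

(⊆) Let x ∈ (S ∩ (S ∖ T)) ∪ (S ∖ (T ∖ S)). Then either x ∈ S and x ∉ T; or x ∈ S ∩ T. In each case x ∈ S, so (S ∩ (S ∖ T)) ∪ (S ∖ (T ∖ S)) ⊆ S.

(⊇) Let x ∈ S. Then either x ∈ S and x ∉ T; or x ∈ S ∩ T. In each case x ∈ (S ∩ (S ∖ T)) ∪ (S ∖ (T ∖ S)), so S ⊆ (S ∩ (S ∖ T)) ∪ (S ∖ (T ∖ S)).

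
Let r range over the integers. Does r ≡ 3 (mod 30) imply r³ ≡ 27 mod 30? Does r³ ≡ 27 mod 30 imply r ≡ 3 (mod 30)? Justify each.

Equivalent; both directions hold.

(⟹) Suppose r ≡ 3 (mod 30). Write r = 30j + 3. Then (30j + 3)³ = 27000j³ + 8100j² + 810j + 27 = 30(900j³ + 270j² + 27j) + 27, so r³ ≡ 27 (mod 30).

(⟸) Conversely, suppose r³ ≡ 27 (mod 30). The only residue r in {0, …, 29} with r³ ≡ 27 (mod 30) is r = 3, so r ≡ 3 (mod 30).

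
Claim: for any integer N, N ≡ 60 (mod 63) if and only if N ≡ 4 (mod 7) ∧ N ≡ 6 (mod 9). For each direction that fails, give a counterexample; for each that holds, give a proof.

(⇐) If N ≡ 4 (mod 7) and N ≡ 6 (mod 9), then by the Chinese remainder theorem N ≡ 60 (mod 63). This is exactly N ≡ 60 (mod 63).

(⇒) Suppose N ≡ 60 (mod 63); write N = 63j + 60. Since 7 ∣ 63, reducing mod 7 gives N ≡ 60 ≡ 4 (mod 7); since 9 ∣ 63, reducing mod 9 gives N ≡ 60 ≡ 6 (mod 9).

Both implications hold.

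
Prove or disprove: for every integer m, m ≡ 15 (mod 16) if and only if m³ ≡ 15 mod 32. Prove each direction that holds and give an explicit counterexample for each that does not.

Not equivalent: only (⇐) holds.

(⇒) This fails: take m = 31. Then 31 ≡ 15 (mod 16), but 31³ = 29791 ≡ 31 (mod 32), not 15.

(⇐) Conversely, the residues r modulo 32 with r³ ≡ 15 (mod 32) are exactly {15}, and each is ≡ 15 (mod 16).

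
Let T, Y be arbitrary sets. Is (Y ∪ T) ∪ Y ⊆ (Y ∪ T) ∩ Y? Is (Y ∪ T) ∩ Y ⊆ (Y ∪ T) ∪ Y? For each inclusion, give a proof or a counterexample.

Only the reverse inclusion holds.

Reverse inclusion. Let x ∈ (Y ∪ T) ∩ Y. Then either x ∈ Y and x ∉ T; or x ∈ T ∩ Y. In each case x ∈ (Y ∪ T) ∪ Y, so (Y ∪ T) ∩ Y ⊆ (Y ∪ T) ∪ Y.

Forward inclusion. This inclusion fails. Take T = {1}, Y = ∅; then 1 ∈ (Y ∪ T) ∪ Y but 1 ∉ (Y ∪ T) ∩ Y.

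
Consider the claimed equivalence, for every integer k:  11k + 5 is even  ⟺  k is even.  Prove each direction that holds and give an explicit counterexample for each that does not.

(⇒) This fails: k = 3 gives 11k + 5 = 38, which is even, but 3 is odd, not even.

(⇐) This also fails: k = 0 is even, but 11k + 5 = 5 is odd, not even.

Neither implication holds.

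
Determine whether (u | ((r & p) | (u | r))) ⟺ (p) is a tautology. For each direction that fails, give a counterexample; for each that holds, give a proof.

(⇒) fails and (⇐) fails.

[⇒] This fails. Under u = T, p = F, r = F, the left side is true but the right side is false.

[⇐] This fails. Under u = F, p = T, r = F, the left side is false but the right side is true.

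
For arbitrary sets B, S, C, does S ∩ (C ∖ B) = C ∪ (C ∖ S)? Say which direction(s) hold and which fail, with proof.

Only the forward inclusion holds.

(⟹) Let x ∈ S ∩ (C ∖ B). Then x ∈ S ∩ C and x ∉ B, from which x ∈ C ∪ (C ∖ S).

(⟸) This inclusion fails. Take B = ∅, S = ∅, C = {1}; then 1 ∈ C ∪ (C ∖ S) but 1 ∉ S ∩ (C ∖ B).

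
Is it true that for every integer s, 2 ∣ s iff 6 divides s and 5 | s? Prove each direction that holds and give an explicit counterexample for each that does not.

(→) This fails: take s = 2. Certainly 2 ∣ 2, but 6 ∤ 2.

(←) Suppose 6 ∣ s and 5 ∣ s. Any common multiple of 6 and 5 is a multiple of their lcm; here gcd(6, 5) = 1, so lcm(6, 5) = 6·5 = 30, so 30 ∣ s. Since 2 ∣ 30, it follows that 2 ∣ s.

(⇒) fails; (⇐) holds.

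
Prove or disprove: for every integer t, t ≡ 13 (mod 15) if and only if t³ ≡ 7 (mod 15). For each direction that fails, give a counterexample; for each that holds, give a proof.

The biconditional holds.

(→) Suppose t ≡ 13 (mod 15). Write t = 15j + 13. Then (15j + 13)³ = 3375j³ + 8775j² + 7605j + 2197 = 15(225j³ + 585j² + 507j + 146) + 7, so t³ ≡ 7 (mod 15).

(←) Conversely, suppose t³ ≡ 7 (mod 15). The only residue r in {0, …, 14} with r³ ≡ 7 (mod 15) is r = 13, so t ≡ 13 (mod 15).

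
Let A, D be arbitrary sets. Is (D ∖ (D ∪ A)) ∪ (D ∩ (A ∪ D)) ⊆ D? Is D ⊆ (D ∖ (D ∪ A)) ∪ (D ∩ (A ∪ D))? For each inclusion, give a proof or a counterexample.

Both inclusions hold.

(⟹) Let x ∈ (D ∖ (D ∪ A)) ∪ (D ∩ (A ∪ D)). Then either x ∈ D and x ∉ A; or x ∈ A ∩ D. In each case x ∈ D, so (D ∖ (D ∪ A)) ∪ (D ∩ (A ∪ D)) ⊆ D.

(⟸) Let x ∈ D. Then either x ∈ D and x ∉ A; or x ∈ A ∩ D. In each case x ∈ (D ∖ (D ∪ A)) ∪ (D ∩ (A ∪ D)), so D ⊆ (D ∖ (D ∪ A)) ∪ (D ∩ (A ∪ D)).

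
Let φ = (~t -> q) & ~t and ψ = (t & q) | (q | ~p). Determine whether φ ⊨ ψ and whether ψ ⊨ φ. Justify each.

Only the forward implication holds.

(→) Assume the antecedent. If p is true, the antecedent forces (p = T, q = T, t = F), and (t & q) | (q | ~p) holds there. If p is false, (t & q) | (q | ~p) reduces to true regardless of the other variables. Either way (t & q) | (q | ~p) holds.

(←) This fails. Under p = F, q = F, t = F, the left side is false but the right side is true.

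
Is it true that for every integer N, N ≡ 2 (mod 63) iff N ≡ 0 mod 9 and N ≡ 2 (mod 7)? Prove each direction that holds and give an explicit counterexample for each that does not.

Neither direction holds.

(⇒) This fails: N = 2 gives 2 ≡ 2 (mod 63) but 2 ≡ 2 (mod 9), so the conjunction on the right does not hold.

(⇐) This fails: N = 9 satisfies both congruences on the right (9 ≡ 0 mod 9 and 9 ≡ 2 mod 7) yet 9 ≡ 9 (mod 63), not 2.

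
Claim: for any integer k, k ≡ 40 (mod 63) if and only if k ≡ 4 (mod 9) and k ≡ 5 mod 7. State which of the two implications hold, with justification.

Both implications hold.

(⇒) Suppose k ≡ 40 (mod 63); write k = 63j + 40. Since 9 ∣ 63, reducing mod 9 gives k ≡ 40 ≡ 4 (mod 9); since 7 ∣ 63, reducing mod 7 gives k ≡ 40 ≡ 5 (mod 7).

(⇐) Conversely, if k ≡ 4 (mod 9) and k ≡ 5 (mod 7), then by the Chinese remainder theorem k ≡ 40 (mod 63). This is exactly k ≡ 40 (mod 63).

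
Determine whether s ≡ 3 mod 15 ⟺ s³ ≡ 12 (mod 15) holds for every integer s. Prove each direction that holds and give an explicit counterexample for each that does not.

Equivalent; both directions hold.

[⇒] Suppose s ≡ 3 mod 15. Write s = 15j + 3. Then (15j + 3)³ = 3375j³ + 2025j² + 405j + 27 = 15(225j³ + 135j² + 27j + 1) + 12, so s³ ≡ 12 (mod 15).

[⇐] Conversely, suppose s³ ≡ 12 (mod 15). The only residue r in {0, …, 14} with r³ ≡ 12 (mod 15) is r = 3, so s ≡ 3 (mod 15).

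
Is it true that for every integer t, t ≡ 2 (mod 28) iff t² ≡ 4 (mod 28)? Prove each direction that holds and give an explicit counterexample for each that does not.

Not equivalent: only (⇒) holds.

[⇒] Suppose t ≡ 2 (mod 28). Write t = 28j + 2. Then (28j + 2)² = 784j² + 112j + 4 = 28(28j² + 4j) + 4, so t² ≡ 4 (mod 28).

[⇐] This fails: take t = 12. Then 12² = 144 ≡ 4 (mod 28), yet 12 ≡ 12 (mod 28), not 2.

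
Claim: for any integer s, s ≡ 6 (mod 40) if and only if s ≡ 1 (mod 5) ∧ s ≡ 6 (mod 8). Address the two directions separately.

Both directions hold; the statement is true.

(→) Suppose s ≡ 6 (mod 40); write s = 40j + 6. Since 5 ∣ 40, reducing mod 5 gives s ≡ 6 ≡ 1 (mod 5); since 8 ∣ 40, reducing mod 8 gives s ≡ 6 (mod 8).

(←) Conversely, if s ≡ 1 (mod 5) and s ≡ 6 (mod 8), then by the Chinese remainder theorem s ≡ 6 (mod 40). This is exactly s ≡ 6 (mod 40).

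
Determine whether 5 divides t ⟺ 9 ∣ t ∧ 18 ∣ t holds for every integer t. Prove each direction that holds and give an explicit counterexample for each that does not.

(⇒) fails and (⇐) fails.

(⇒) This fails: take t = 5. Certainly 5 ∣ 5, but 9 ∤ 5.

(⇐) This fails: take t = 18. Both 9 ∣ 18 and 18 ∣ 18, yet 18 is not a multiple of 5 (since 18 = 3·5 + 3), so 5 ∤ 18.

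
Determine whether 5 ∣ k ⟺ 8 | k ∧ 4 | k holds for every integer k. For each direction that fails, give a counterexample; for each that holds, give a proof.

[⇒] This fails: take k = 5. Certainly 5 ∣ 5, but 8 ∤ 5.

[⇐] This fails: take k = 8. Both 8 ∣ 8 and 4 ∣ 8, yet 8 is not a multiple of 5 (since 8 = 1·5 + 3), so 5 ∤ 8.

Both directions fail.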